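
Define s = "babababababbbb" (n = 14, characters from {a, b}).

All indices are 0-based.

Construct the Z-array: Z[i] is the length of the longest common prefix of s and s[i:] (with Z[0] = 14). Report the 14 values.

[14, 0, 9, 0, 7, 0, 5, 0, 3, 0, 1, 1, 1, 1]

Z[0]=14
i=1: outside box; Z[1]=0
i=2: outside box; Z[2]=9 grow→box=[2,11)
i=3: min(r-i=8, Z[1]=0)=0; Z[3]=0
i=4: min(r-i=7, Z[2]=9)=7; Z[4]=7
i=5: min(r-i=6, Z[3]=0)=0; Z[5]=0
i=6: min(r-i=5, Z[4]=7)=5; Z[6]=5
i=7: min(r-i=4, Z[5]=0)=0; Z[7]=0
i=8: min(r-i=3, Z[6]=5)=3; Z[8]=3
i=9: min(r-i=2, Z[7]=0)=0; Z[9]=0
i=10: min(r-i=1, Z[8]=3)=1; Z[10]=1
i=11: outside box; Z[11]=1 grow→box=[11,12)
i=12: outside box; Z[12]=1 grow→box=[12,13)
i=13: outside box; Z[13]=1 grow→box=[13,14)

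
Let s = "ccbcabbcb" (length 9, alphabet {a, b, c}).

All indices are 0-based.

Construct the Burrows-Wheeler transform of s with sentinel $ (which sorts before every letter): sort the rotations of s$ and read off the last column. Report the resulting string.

bccacbbbc$

rank  rotation    last
    0  $ccbcabbcb  b
    1  abbcb$ccbc  c
    2  b$ccbcabbc  c
    3  bbcb$ccbca  a
    4  bcabbcb$cc  c
    5  bcb$ccbcab  b
    6  cabbcb$ccb  b
    7  cb$ccbcabb  b
    8  cbcabbcb$c  c
    9  ccbcabbcb$  $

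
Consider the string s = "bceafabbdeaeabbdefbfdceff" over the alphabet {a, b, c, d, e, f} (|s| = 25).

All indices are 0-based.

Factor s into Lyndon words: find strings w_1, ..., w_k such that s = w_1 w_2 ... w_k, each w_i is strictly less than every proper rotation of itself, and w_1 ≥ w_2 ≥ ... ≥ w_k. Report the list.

["bce", "af", "abbdeaeabbdefbfdceff"]

emit factor 1: 'bce' (i=0, period=3)
emit factor 2: 'af' (i=3, period=2)
emit factor 3: 'abbdeaeabbdefbfdceff' (i=5, period=20)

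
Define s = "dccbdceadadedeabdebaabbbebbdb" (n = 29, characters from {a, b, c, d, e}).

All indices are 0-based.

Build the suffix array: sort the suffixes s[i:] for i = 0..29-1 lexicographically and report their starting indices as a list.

[19, 20, 14, 7, 9, 28, 18, 21, 25, 22, 26, 3, 15, 23, 2, 1, 5, 8, 27, 0, 4, 12, 16, 10, 13, 6, 17, 24, 11]

sorted suffixes:
  #0 SA[0]=19  'aabbbebbdb'
  #1 SA[1]=20  'abbbebbdb'
  #2 SA[2]=14  'abdebaabbbebbdb'
  #3 SA[3]=7  'adadedeabdebaabbbebbdb'
  #4 SA[4]=9  'adedeabdebaabbbebbdb'
  #5 SA[5]=28  'b'
  #6 SA[6]=18  'baabbbebbdb'
  #7 SA[7]=21  'bbbebbdb'
  #8 SA[8]=25  'bbdb'
  #9 SA[9]=22  'bbebbdb'
  #10 SA[10]=26  'bdb'
  #11 SA[11]=3  'bdceadadedeabdebaabbbebbdb'
  #12 SA[12]=15  'bdebaabbbebbdb'
  #13 SA[13]=23  'bebbdb'
  #14 SA[14]=2  'cbdceadadedeabdebaabbbebbdb'
  #15 SA[15]=1  'ccbdceadadedeabdebaabbbebbdb'
  #16 SA[16]=5  'ceadadedeabdebaabbbebbdb'
  #17 SA[17]=8  'dadedeabdebaabbbebbdb'
  #18 SA[18]=27  'db'
  #19 SA[19]=0  'dccbdceadadedeabdebaabbbebbdb'
  #20 SA[20]=4  'dceadadedeabdebaabbbebbdb'
  #21 SA[21]=12  'deabdebaabbbebbdb'
  #22 SA[22]=16  'debaabbbebbdb'
  #23 SA[23]=10  'dedeabdebaabbbebbdb'
  #24 SA[24]=13  'eabdebaabbbebbdb'
  #25 SA[25]=6  'eadadedeabdebaabbbebbdb'
  #26 SA[26]=17  'ebaabbbebbdb'
  #27 SA[27]=24  'ebbdb'
  #28 SA[28]=11  'edeabdebaabbbebbdb'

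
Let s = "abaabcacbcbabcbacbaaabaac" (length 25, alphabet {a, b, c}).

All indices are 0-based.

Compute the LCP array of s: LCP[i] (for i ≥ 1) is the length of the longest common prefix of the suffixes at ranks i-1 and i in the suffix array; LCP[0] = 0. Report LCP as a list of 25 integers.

rank | idx | suffix
   0 |  18 | aaabaac
   1 |  19 | aabaac
   2 |   2 | aabcacbcbabcbacbaaabaac
   3 |  22 | aac
   4 |   0 | abaabcacbcbabcbacbaaabaac
   5 |  20 | abaac
   6 |   3 | abcacbcbabcbacbaaabaac
   7 |  11 | abcbacbaaabaac
   8 |  23 | ac
   9 |  15 | acbaaabaac
  10 |   6 | acbcbabcbacbaaabaac
  11 |  17 | baaabaac
  12 |   1 | baabcacbcbabcbacbaaabaac
  13 |  21 | baac
  14 |  10 | babcbacbaaabaac
  15 |  14 | bacbaaabaac
  16 |   4 | bcacbcbabcbacbaaabaac
  17 |   8 | bcbabcbacbaaabaac
  18 |  12 | bcbacbaaabaac
  19 |  24 | c
  20 |   5 | cacbcbabcbacbaaabaac
  21 |  16 | cbaaabaac
  22 |   9 | cbabcbacbaaabaac
  23 |  13 | cbacbaaabaac
  24 |   7 | cbcbabcbacbaaabaac

SA = [18, 19, 2, 22, 0, 20, 3, 11, 23, 15, 6, 17, 1, 21, 10, 14, 4, 8, 12, 24, 5, 16, 9, 13, 7]
i: (SA[i-1],SA[i]) lcp shared
  1: (18,19) 2 'aa'
  2: (19,2) 3 'aab'
  3: (2,22) 2 'aa'
  4: (22,0) 1 'a'
  5: (0,20) 4 'abaa'
  6: (20,3) 2 'ab'
  7: (3,11) 3 'abc'
  8: (11,23) 1 'a'
  9: (23,15) 2 'ac'
  10: (15,6) 3 'acb'
  11: (6,17) 0 ''
  12: (17,1) 3 'baa'
  13: (1,21) 3 'baa'
  14: (21,10) 2 'ba'
  15: (10,14) 2 'ba'
  16: (14,4) 1 'b'
  17: (4,8) 2 'bc'
  18: (8,12) 4 'bcba'
  19: (12,24) 0 ''
  20: (24,5) 1 'c'
  21: (5,16) 1 'c'
  22: (16,9) 3 'cba'
  23: (9,13) 3 'cba'
  24: (13,7) 2 'cb'

[0, 2, 3, 2, 1, 4, 2, 3, 1, 2, 3, 0, 3, 3, 2, 2, 1, 2, 4, 0, 1, 1, 3, 3, 2]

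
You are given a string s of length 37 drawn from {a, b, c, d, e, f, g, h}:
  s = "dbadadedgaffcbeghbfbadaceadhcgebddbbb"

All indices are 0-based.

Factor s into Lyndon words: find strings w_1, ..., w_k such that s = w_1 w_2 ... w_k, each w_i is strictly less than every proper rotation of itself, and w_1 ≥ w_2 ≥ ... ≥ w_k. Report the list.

["d", "b", "adadedgaffcbeghbfb", "ad", "aceadhcgebddbbb"]

emit factor 1: 'd' (i=0, period=1)
emit factor 2: 'b' (i=1, period=1)
emit factor 3: 'adadedgaffcbeghbfb' (i=2, period=18)
emit factor 4: 'ad' (i=20, period=2)
emit factor 5: 'aceadhcgebddbbb' (i=22, period=15)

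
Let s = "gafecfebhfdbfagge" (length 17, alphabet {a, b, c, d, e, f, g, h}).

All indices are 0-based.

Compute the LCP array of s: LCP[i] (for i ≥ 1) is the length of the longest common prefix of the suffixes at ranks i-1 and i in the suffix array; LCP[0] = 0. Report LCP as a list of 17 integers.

[0, 1, 0, 1, 0, 0, 0, 1, 1, 0, 1, 1, 2, 0, 1, 1, 0]

sorted suffixes:
  #0 SA[0]=1  'afecfebhfdbfagge'
  #1 SA[1]=13  'agge'
  #2 SA[2]=11  'bfagge'
  #3 SA[3]=7  'bhfdbfagge'
  #4 SA[4]=4  'cfebhfdbfagge'
  #5 SA[5]=10  'dbfagge'
  #6 SA[6]=16  'e'
  #7 SA[7]=6  'ebhfdbfagge'
  #8 SA[8]=3  'ecfebhfdbfagge'
  #9 SA[9]=12  'fagge'
  #10 SA[10]=9  'fdbfagge'
  #11 SA[11]=5  'febhfdbfagge'
  #12 SA[12]=2  'fecfebhfdbfagge'
  #13 SA[13]=0  'gafecfebhfdbfagge'
  #14 SA[14]=15  'ge'
  #15 SA[15]=14  'gge'
  #16 SA[16]=8  'hfdbfagge'

SA = [1, 13, 11, 7, 4, 10, 16, 6, 3, 12, 9, 5, 2, 0, 15, 14, 8]
rank  pair      lcp
   1  s[1:],s[13:]  1  'a'
   2  s[13:],s[11:]  0  ''
   3  s[11:],s[7:]  1  'b'
   4  s[7:],s[4:]  0  ''
   5  s[4:],s[10:]  0  ''
   6  s[10:],s[16:]  0  ''
   7  s[16:],s[6:]  1  'e'
   8  s[6:],s[3:]  1  'e'
   9  s[3:],s[12:]  0  ''
  10  s[12:],s[9:]  1  'f'
  11  s[9:],s[5:]  1  'f'
  12  s[5:],s[2:]  2  'fe'
  13  s[2:],s[0:]  0  ''
  14  s[0:],s[15:]  1  'g'
  15  s[15:],s[14:]  1  'g'
  16  s[14:],s[8:]  0  ''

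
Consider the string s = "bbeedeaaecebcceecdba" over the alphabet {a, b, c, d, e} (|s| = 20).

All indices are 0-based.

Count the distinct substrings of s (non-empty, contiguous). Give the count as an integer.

192

rank | idx | suffix
   0 |  19 | a
   1 |   6 | aaecebcceecdba
   2 |   7 | aecebcceecdba
   3 |  18 | ba
   4 |   0 | bbeedeaaecebcceecdba
   5 |  11 | bcceecdba
   6 |   1 | beedeaaecebcceecdba
   7 |  12 | cceecdba
   8 |  16 | cdba
   9 |   9 | cebcceecdba
  10 |  13 | ceecdba
  11 |  17 | dba
  12 |   4 | deaaecebcceecdba
  13 |   5 | eaaecebcceecdba
  14 |  10 | ebcceecdba
  15 |  15 | ecdba
  16 |   8 | ecebcceecdba
  17 |   3 | edeaaecebcceecdba
  18 |  14 | eecdba
  19 |   2 | eedeaaecebcceecdba

SA = [19, 6, 7, 18, 0, 11, 1, 12, 16, 9, 13, 17, 4, 5, 10, 15, 8, 3, 14, 2]
rank  pair      lcp
   1  s[19:],s[6:]  1  'a'
   2  s[6:],s[7:]  1  'a'
   3  s[7:],s[18:]  0  ''
   4  s[18:],s[0:]  1  'b'
   5  s[0:],s[11:]  1  'b'
   6  s[11:],s[1:]  1  'b'
   7  s[1:],s[12:]  0  ''
   8  s[12:],s[16:]  1  'c'
   9  s[16:],s[9:]  1  'c'
  10  s[9:],s[13:]  2  'ce'
  11  s[13:],s[17:]  0  ''
  12  s[17:],s[4:]  1  'd'
  13  s[4:],s[5:]  0  ''
  14  s[5:],s[10:]  1  'e'
  15  s[10:],s[15:]  1  'e'
  16  s[15:],s[8:]  2  'ec'
  17  s[8:],s[3:]  1  'e'
  18  s[3:],s[14:]  1  'e'
  19  s[14:],s[2:]  2  'ee'

n(n+1)/2 = 20·21/2 = 210
Σ LCP = 0 + 1 + 1 + 0 + 1 + 1 + 1 + 0 + 1 + 1 + 2 + 0 + 1 + 0 + 1 + 1 + 2 + 1 + 1 + 2 = 18
distinct = 210 − 18 = 192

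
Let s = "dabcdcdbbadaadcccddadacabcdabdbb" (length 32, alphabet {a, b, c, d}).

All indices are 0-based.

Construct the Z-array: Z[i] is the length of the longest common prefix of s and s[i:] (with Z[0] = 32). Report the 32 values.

[32, 0, 0, 0, 1, 0, 1, 0, 0, 0, 2, 0, 0, 1, 0, 0, 0, 1, 2, 0, 2, 0, 0, 0, 0, 0, 3, 0, 0, 1, 0, 0]

Z[0]=32
i=1: fresh scan; Z[1]=0
i=2: fresh scan; Z[2]=0
i=3: fresh scan; Z[3]=0
i=4: fresh scan; Z[4]=1 grow→box=[4,5)
i=5: fresh scan; Z[5]=0
i=6: fresh scan; Z[6]=1 grow→box=[6,7)
i=7: fresh scan; Z[7]=0
i=8: fresh scan; Z[8]=0
i=9: fresh scan; Z[9]=0
i=10: fresh scan; Z[10]=2 grow→box=[10,12)
i=11: min(r-i=1, Z[1]=0)=0; Z[11]=0
i=12: fresh scan; Z[12]=0
i=13: fresh scan; Z[13]=1 grow→box=[13,14)
i=14: fresh scan; Z[14]=0
i=15: fresh scan; Z[15]=0
i=16: fresh scan; Z[16]=0
i=17: fresh scan; Z[17]=1 grow→box=[17,18)
i=18: fresh scan; Z[18]=2 grow→box=[18,20)
i=19: min(r-i=1, Z[1]=0)=0; Z[19]=0
i=20: fresh scan; Z[20]=2 grow→box=[20,22)
i=21: min(r-i=1, Z[1]=0)=0; Z[21]=0
i=22: fresh scan; Z[22]=0
i=23: fresh scan; Z[23]=0
i=24: fresh scan; Z[24]=0
i=25: fresh scan; Z[25]=0
i=26: fresh scan; Z[26]=3 grow→box=[26,29)
i=27: min(r-i=2, Z[1]=0)=0; Z[27]=0
i=28: min(r-i=1, Z[2]=0)=0; Z[28]=0
i=29: fresh scan; Z[29]=1 grow→box=[29,30)
i=30: fresh scan; Z[30]=0
i=31: fresh scan; Z[31]=0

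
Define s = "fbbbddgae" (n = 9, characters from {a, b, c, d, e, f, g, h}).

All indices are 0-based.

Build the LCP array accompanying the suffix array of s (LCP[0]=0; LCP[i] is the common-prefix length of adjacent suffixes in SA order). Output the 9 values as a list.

sorted suffixes:
  #0 SA[0]=7  'ae'
  #1 SA[1]=1  'bbbddgae'
  #2 SA[2]=2  'bbddgae'
  #3 SA[3]=3  'bddgae'
  #4 SA[4]=4  'ddgae'
  #5 SA[5]=5  'dgae'
  #6 SA[6]=8  'e'
  #7 SA[7]=0  'fbbbddgae'
  #8 SA[8]=6  'gae'

SA = [7, 1, 2, 3, 4, 5, 8, 0, 6]
rank  pair      lcp
   1  s[7:],s[1:]  0  ''
   2  s[1:],s[2:]  2  'bb'
   3  s[2:],s[3:]  1  'b'
   4  s[3:],s[4:]  0  ''
   5  s[4:],s[5:]  1  'd'
   6  s[5:],s[8:]  0  ''
   7  s[8:],s[0:]  0  ''
   8  s[0:],s[6:]  0  ''

[0, 0, 2, 1, 0, 1, 0, 0, 0]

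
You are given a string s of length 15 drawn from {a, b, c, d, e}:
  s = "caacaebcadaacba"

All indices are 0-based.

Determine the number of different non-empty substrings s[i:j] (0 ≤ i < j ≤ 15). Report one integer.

105

rank | idx | suffix
   0 |  14 | a
   1 |   1 | aacaebcadaacba
   2 |  10 | aacba
   3 |   2 | acaebcadaacba
   4 |  11 | acba
   5 |   8 | adaacba
   6 |   4 | aebcadaacba
   7 |  13 | ba
   8 |   6 | bcadaacba
   9 |   0 | caacaebcadaacba
  10 |   7 | cadaacba
  11 |   3 | caebcadaacba
  12 |  12 | cba
  13 |   9 | daacba
  14 |   5 | ebcadaacba

SA = [14, 1, 10, 2, 11, 8, 4, 13, 6, 0, 7, 3, 12, 9, 5]
[i] adj suffixes → lcp
  [1] 14/1 → 1 ('a')
  [2] 1/10 → 3 ('aac')
  [3] 10/2 → 1 ('a')
  [4] 2/11 → 2 ('ac')
  [5] 11/8 → 1 ('a')
  [6] 8/4 → 1 ('a')
  [7] 4/13 → 0 ('')
  [8] 13/6 → 1 ('b')
  [9] 6/0 → 0 ('')
  [10] 0/7 → 2 ('ca')
  [11] 7/3 → 2 ('ca')
  [12] 3/12 → 1 ('c')
  [13] 12/9 → 0 ('')
  [14] 9/5 → 0 ('')

n(n+1)/2 = 15·16/2 = 120
Σ LCP = 0 + 1 + 3 + 1 + 2 + 1 + 1 + 0 + 1 + 0 + 2 + 2 + 1 + 0 + 0 = 15
distinct = 120 − 15 = 105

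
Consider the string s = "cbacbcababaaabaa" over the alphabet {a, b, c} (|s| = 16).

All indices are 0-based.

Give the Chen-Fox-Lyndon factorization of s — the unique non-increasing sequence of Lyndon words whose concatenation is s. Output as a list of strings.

emit factor 1: 'c' (i=0, period=1)
emit factor 2: 'b' (i=1, period=1)
emit factor 3: 'acbc' (i=2, period=4)
emit factor 4: 'ab' (i=6, period=2)
emit factor 5: 'ab' (i=8, period=2)
emit factor 6: 'aaab' (i=10, period=4)
emit factor 7: 'a' (i=14, period=1)
emit factor 8: 'a' (i=15, period=1)

["c", "b", "acbc", "ab", "ab", "aaab", "a", "a"]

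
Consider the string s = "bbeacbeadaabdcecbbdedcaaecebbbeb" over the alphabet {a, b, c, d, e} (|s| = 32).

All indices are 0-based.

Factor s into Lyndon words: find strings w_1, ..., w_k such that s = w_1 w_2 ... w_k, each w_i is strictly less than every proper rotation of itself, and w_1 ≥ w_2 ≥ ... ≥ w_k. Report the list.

["bbe", "acbead", "aabdcecbbdedcaaecebbbeb"]

emit factor 1: 'bbe' (i=0, period=3)
emit factor 2: 'acbead' (i=3, period=6)
emit factor 3: 'aabdcecbbdedcaaecebbbeb' (i=9, period=23)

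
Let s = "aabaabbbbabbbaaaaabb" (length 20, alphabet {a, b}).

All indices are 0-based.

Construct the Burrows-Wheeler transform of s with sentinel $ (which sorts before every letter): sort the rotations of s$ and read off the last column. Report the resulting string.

rank  rotation               last
    0  $aabaabbbbabbbaaaaabb  b
    1  aaaaabb$aabaabbbbabbb  b
    2  aaaabb$aabaabbbbabbba  a
    3  aaabb$aabaabbbbabbbaa  a
    4  aabaabbbbabbbaaaaabb$  $
    5  aabb$aabaabbbbabbbaaa  a
    6  aabbbbabbbaaaaabb$aab  b
    7  abaabbbbabbbaaaaabb$a  a
    8  abb$aabaabbbbabbbaaaa  a
    9  abbbaaaaabb$aabaabbbb  b
   10  abbbbabbbaaaaabb$aaba  a
   11  b$aabaabbbbabbbaaaaab  b
   12  baaaaabb$aabaabbbbabb  b
   13  baabbbbabbbaaaaabb$aa  a
   14  babbbaaaaabb$aabaabbb  b
   15  bb$aabaabbbbabbbaaaaa  a
   16  bbaaaaabb$aabaabbbbab  b
   17  bbabbbaaaaabb$aabaabb  b
   18  bbbaaaaabb$aabaabbbba  a
   19  bbbabbbaaaaabb$aabaab  b
   20  bbbbabbbaaaaabb$aabaa  a

bbaa$abaababbababbaba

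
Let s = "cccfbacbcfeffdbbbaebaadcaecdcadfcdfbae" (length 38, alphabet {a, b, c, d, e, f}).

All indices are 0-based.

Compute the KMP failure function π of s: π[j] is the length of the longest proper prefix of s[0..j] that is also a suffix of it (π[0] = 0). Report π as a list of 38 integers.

[0, 1, 2, 0, 0, 0, 1, 0, 1, 0, 0, 0, 0, 0, 0, 0, 0, 0, 0, 0, 0, 0, 0, 1, 0, 0, 1, 0, 1, 0, 0, 0, 1, 0, 0, 0, 0, 0]

π[0] = 0
j=1 s[j]='c': π[1]=1 (border 'c')
j=2 s[j]='c': π[2]=2 (border 'cc')
j=3 s[j]='f': k: 2→1→0; π[3]=0 (border '')
j=4 s[j]='b': π[4]=0 (border '')
j=5 s[j]='a': π[5]=0 (border '')
j=6 s[j]='c': π[6]=1 (border 'c')
j=7 s[j]='b': k: 1→0; π[7]=0 (border '')
j=8 s[j]='c': π[8]=1 (border 'c')
j=9 s[j]='f': k: 1→0; π[9]=0 (border '')
j=10 s[j]='e': π[10]=0 (border '')
j=11 s[j]='f': π[11]=0 (border '')
j=12 s[j]='f': π[12]=0 (border '')
j=13 s[j]='d': π[13]=0 (border '')
j=14 s[j]='b': π[14]=0 (border '')
j=15 s[j]='b': π[15]=0 (border '')
j=16 s[j]='b': π[16]=0 (border '')
j=17 s[j]='a': π[17]=0 (border '')
j=18 s[j]='e': π[18]=0 (border '')
j=19 s[j]='b': π[19]=0 (border '')
j=20 s[j]='a': π[20]=0 (border '')
j=21 s[j]='a': π[21]=0 (border '')
j=22 s[j]='d': π[22]=0 (border '')
j=23 s[j]='c': π[23]=1 (border 'c')
j=24 s[j]='a': k: 1→0; π[24]=0 (border '')
j=25 s[j]='e': π[25]=0 (border '')
j=26 s[j]='c': π[26]=1 (border 'c')
j=27 s[j]='d': k: 1→0; π[27]=0 (border '')
j=28 s[j]='c': π[28]=1 (border 'c')
j=29 s[j]='a': k: 1→0; π[29]=0 (border '')
j=30 s[j]='d': π[30]=0 (border '')
j=31 s[j]='f': π[31]=0 (border '')
j=32 s[j]='c': π[32]=1 (border 'c')
j=33 s[j]='d': k: 1→0; π[33]=0 (border '')
j=34 s[j]='f': π[34]=0 (border '')
j=35 s[j]='b': π[35]=0 (border '')
j=36 s[j]='a': π[36]=0 (border '')
j=37 s[j]='e': π[37]=0 (border '')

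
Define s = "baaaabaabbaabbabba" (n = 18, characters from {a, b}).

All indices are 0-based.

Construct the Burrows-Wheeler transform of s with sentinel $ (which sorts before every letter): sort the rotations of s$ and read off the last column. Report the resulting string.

abbaabbabaab$abbaaa

rank  rotation             last
    0  $baaaabaabbaabbabba  a
    1  a$baaaabaabbaabbabb  b
    2  aaaabaabbaabbabba$b  b
    3  aaabaabbaabbabba$ba  a
    4  aabaabbaabbabba$baa  a
    5  aabbaabbabba$baaaab  b
    6  aabbabba$baaaabaabb  b
    7  abaabbaabbabba$baaa  a
    8  abba$baaaabaabbaabb  b
    9  abbaabbabba$baaaaba  a
   10  abbabba$baaaabaabba  a
   11  ba$baaaabaabbaabbab  b
   12  baaaabaabbaabbabba$  $
   13  baabbaabbabba$baaaa  a
   14  baabbabba$baaaabaab  b
   15  babba$baaaabaabbaab  b
   16  bba$baaaabaabbaabba  a
   17  bbaabbabba$baaaabaa  a
   18  bbabba$baaaabaabbaa  a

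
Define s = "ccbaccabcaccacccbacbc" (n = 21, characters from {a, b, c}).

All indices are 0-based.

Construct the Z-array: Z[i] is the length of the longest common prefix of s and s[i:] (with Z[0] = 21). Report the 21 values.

[21, 1, 0, 0, 2, 1, 0, 0, 1, 0, 2, 1, 0, 2, 5, 1, 0, 0, 1, 0, 1]

Z[0]=21
i=1: fresh scan; Z[1]=1 extend→box=[1,2)
i=2: fresh scan; Z[2]=0
i=3: fresh scan; Z[3]=0
i=4: fresh scan; Z[4]=2 extend→box=[4,6)
i=5: min(r-i=1, Z[1]=1)=1; Z[5]=1
i=6: fresh scan; Z[6]=0
i=7: fresh scan; Z[7]=0
i=8: fresh scan; Z[8]=1 extend→box=[8,9)
i=9: fresh scan; Z[9]=0
i=10: fresh scan; Z[10]=2 extend→box=[10,12)
i=11: min(r-i=1, Z[1]=1)=1; Z[11]=1
i=12: fresh scan; Z[12]=0
i=13: fresh scan; Z[13]=2 extend→box=[13,15)
i=14: min(r-i=1, Z[1]=1)=1; Z[14]=5 extend→box=[14,19)
i=15: min(r-i=4, Z[1]=1)=1; Z[15]=1
i=16: min(r-i=3, Z[2]=0)=0; Z[16]=0
i=17: min(r-i=2, Z[3]=0)=0; Z[17]=0
i=18: min(r-i=1, Z[4]=2)=1; Z[18]=1
i=19: fresh scan; Z[19]=0
i=20: fresh scan; Z[20]=1 extend→box=[20,21)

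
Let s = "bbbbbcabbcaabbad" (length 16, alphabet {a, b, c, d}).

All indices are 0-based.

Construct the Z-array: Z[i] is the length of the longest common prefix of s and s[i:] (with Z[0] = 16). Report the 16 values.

[16, 4, 3, 2, 1, 0, 0, 2, 1, 0, 0, 0, 2, 1, 0, 0]

Z[0]=16
i=1: i≥r, start 0; Z[1]=4 grow→box=[1,5)
i=2: min(r-i=3, Z[1]=4)=3; Z[2]=3
i=3: min(r-i=2, Z[2]=3)=2; Z[3]=2
i=4: min(r-i=1, Z[3]=2)=1; Z[4]=1
i=5: i≥r, start 0; Z[5]=0
i=6: i≥r, start 0; Z[6]=0
i=7: i≥r, start 0; Z[7]=2 grow→box=[7,9)
i=8: min(r-i=1, Z[1]=4)=1; Z[8]=1
i=9: i≥r, start 0; Z[9]=0
i=10: i≥r, start 0; Z[10]=0
i=11: i≥r, start 0; Z[11]=0
i=12: i≥r, start 0; Z[12]=2 grow→box=[12,14)
i=13: min(r-i=1, Z[1]=4)=1; Z[13]=1
i=14: i≥r, start 0; Z[14]=0
i=15: i≥r, start 0; Z[15]=0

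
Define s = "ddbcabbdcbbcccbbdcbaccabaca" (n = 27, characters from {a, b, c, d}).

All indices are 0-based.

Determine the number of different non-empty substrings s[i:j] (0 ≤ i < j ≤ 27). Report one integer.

332

sorted suffixes:
  #0 SA[0]=26  'a'
  #1 SA[1]=22  'abaca'
  #2 SA[2]=4  'abbdcbbcccbbdcbaccabaca'
  #3 SA[3]=24  'aca'
  #4 SA[4]=19  'accabaca'
  #5 SA[5]=23  'baca'
  #6 SA[6]=18  'baccabaca'
  #7 SA[7]=9  'bbcccbbdcbaccabaca'
  #8 SA[8]=14  'bbdcbaccabaca'
  #9 SA[9]=5  'bbdcbbcccbbdcbaccabaca'
  #10 SA[10]=2  'bcabbdcbbcccbbdcbaccabaca'
  #11 SA[11]=10  'bcccbbdcbaccabaca'
  #12 SA[12]=15  'bdcbaccabaca'
  #13 SA[13]=6  'bdcbbcccbbdcbaccabaca'
  #14 SA[14]=25  'ca'
  #15 SA[15]=21  'cabaca'
  #16 SA[16]=3  'cabbdcbbcccbbdcbaccabaca'
  #17 SA[17]=17  'cbaccabaca'
  #18 SA[18]=8  'cbbcccbbdcbaccabaca'
  #19 SA[19]=13  'cbbdcbaccabaca'
  #20 SA[20]=20  'ccabaca'
  #21 SA[21]=12  'ccbbdcbaccabaca'
  #22 SA[22]=11  'cccbbdcbaccabaca'
  #23 SA[23]=1  'dbcabbdcbbcccbbdcbaccabaca'
  #24 SA[24]=16  'dcbaccabaca'
  #25 SA[25]=7  'dcbbcccbbdcbaccabaca'
  #26 SA[26]=0  'ddbcabbdcbbcccbbdcbaccabaca'

SA = [26, 22, 4, 24, 19, 23, 18, 9, 14, 5, 2, 10, 15, 6, 25, 21, 3, 17, 8, 13, 20, 12, 11, 1, 16, 7, 0]
[i] adj suffixes → lcp
  [1] 26/22 → 1 ('a')
  [2] 22/4 → 2 ('ab')
  [3] 4/24 → 1 ('a')
  [4] 24/19 → 2 ('ac')
  [5] 19/23 → 0 ('')
  [6] 23/18 → 3 ('bac')
  [7] 18/9 → 1 ('b')
  [8] 9/14 → 2 ('bb')
  [9] 14/5 → 5 ('bbdcb')
  [10] 5/2 → 1 ('b')
  [11] 2/10 → 2 ('bc')
  [12] 10/15 → 1 ('b')
  [13] 15/6 → 4 ('bdcb')
  [14] 6/25 → 0 ('')
  [15] 25/21 → 2 ('ca')
  [16] 21/3 → 3 ('cab')
  [17] 3/17 → 1 ('c')
  [18] 17/8 → 2 ('cb')
  [19] 8/13 → 3 ('cbb')
  [20] 13/20 → 1 ('c')
  [21] 20/12 → 2 ('cc')
  [22] 12/11 → 2 ('cc')
  [23] 11/1 → 0 ('')
  [24] 1/16 → 1 ('d')
  [25] 16/7 → 3 ('dcb')
  [26] 7/0 → 1 ('d')

n(n+1)/2 = 27·28/2 = 378
Σ LCP = 0 + 1 + 2 + 1 + 2 + 0 + 3 + 1 + 2 + 5 + 1 + 2 + 1 + 4 + 0 + 2 + 3 + 1 + 2 + 3 + 1 + 2 + 2 + 0 + 1 + 3 + 1 = 46
distinct = 378 − 46 = 332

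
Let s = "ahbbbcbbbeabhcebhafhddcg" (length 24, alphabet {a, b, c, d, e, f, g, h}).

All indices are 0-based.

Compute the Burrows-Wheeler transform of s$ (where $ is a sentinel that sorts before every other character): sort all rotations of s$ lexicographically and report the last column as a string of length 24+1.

geh$hcbbbbeabhddhbcacbabf

rank  rotation                   last
    0  $ahbbbcbbbeabhcebhafhddcg  g
    1  abhcebhafhddcg$ahbbbcbbbe  e
    2  afhddcg$ahbbbcbbbeabhcebh  h
    3  ahbbbcbbbeabhcebhafhddcg$  $
    4  bbbcbbbeabhcebhafhddcg$ah  h
    5  bbbeabhcebhafhddcg$ahbbbc  c
    6  bbcbbbeabhcebhafhddcg$ahb  b
    7  bbeabhcebhafhddcg$ahbbbcb  b
    8  bcbbbeabhcebhafhddcg$ahbb  b
    9  beabhcebhafhddcg$ahbbbcbb  b
   10  bhafhddcg$ahbbbcbbbeabhce  e
   11  bhcebhafhddcg$ahbbbcbbbea  a
   12  cbbbeabhcebhafhddcg$ahbbb  b
   13  cebhafhddcg$ahbbbcbbbeabh  h
   14  cg$ahbbbcbbbeabhcebhafhdd  d
   15  dcg$ahbbbcbbbeabhcebhafhd  d
   16  ddcg$ahbbbcbbbeabhcebhafh  h
   17  eabhcebhafhddcg$ahbbbcbbb  b
   18  ebhafhddcg$ahbbbcbbbeabhc  c
   19  fhddcg$ahbbbcbbbeabhcebha  a
   20  g$ahbbbcbbbeabhcebhafhddc  c
   21  hafhddcg$ahbbbcbbbeabhceb  b
   22  hbbbcbbbeabhcebhafhddcg$a  a
   23  hcebhafhddcg$ahbbbcbbbeab  b
   24  hddcg$ahbbbcbbbeabhcebhaf  f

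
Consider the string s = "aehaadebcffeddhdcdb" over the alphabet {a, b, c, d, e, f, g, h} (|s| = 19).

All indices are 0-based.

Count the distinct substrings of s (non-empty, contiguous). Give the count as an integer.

178

rank | idx | suffix
   0 |   3 | aadebcffeddhdcdb
   1 |   4 | adebcffeddhdcdb
   2 |   0 | aehaadebcffeddhdcdb
   3 |  18 | b
   4 |   7 | bcffeddhdcdb
   5 |  16 | cdb
   6 |   8 | cffeddhdcdb
   7 |  17 | db
   8 |  15 | dcdb
   9 |  12 | ddhdcdb
  10 |   5 | debcffeddhdcdb
  11 |  13 | dhdcdb
  12 |   6 | ebcffeddhdcdb
  13 |  11 | eddhdcdb
  14 |   1 | ehaadebcffeddhdcdb
  15 |  10 | feddhdcdb
  16 |   9 | ffeddhdcdb
  17 |   2 | haadebcffeddhdcdb
  18 |  14 | hdcdb

SA = [3, 4, 0, 18, 7, 16, 8, 17, 15, 12, 5, 13, 6, 11, 1, 10, 9, 2, 14]
[i] adj suffixes → lcp
  [1] 3/4 → 1 ('a')
  [2] 4/0 → 1 ('a')
  [3] 0/18 → 0 ('')
  [4] 18/7 → 1 ('b')
  [5] 7/16 → 0 ('')
  [6] 16/8 → 1 ('c')
  [7] 8/17 → 0 ('')
  [8] 17/15 → 1 ('d')
  [9] 15/12 → 1 ('d')
  [10] 12/5 → 1 ('d')
  [11] 5/13 → 1 ('d')
  [12] 13/6 → 0 ('')
  [13] 6/11 → 1 ('e')
  [14] 11/1 → 1 ('e')
  [15] 1/10 → 0 ('')
  [16] 10/9 → 1 ('f')
  [17] 9/2 → 0 ('')
  [18] 2/14 → 1 ('h')

n(n+1)/2 = 19·20/2 = 190
Σ LCP = 0 + 1 + 1 + 0 + 1 + 0 + 1 + 0 + 1 + 1 + 1 + 1 + 0 + 1 + 1 + 0 + 1 + 0 + 1 = 12
distinct = 190 − 12 = 178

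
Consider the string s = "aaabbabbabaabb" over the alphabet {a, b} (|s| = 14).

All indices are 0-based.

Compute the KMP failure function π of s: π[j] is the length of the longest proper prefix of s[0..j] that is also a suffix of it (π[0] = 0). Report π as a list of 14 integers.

[0, 1, 2, 0, 0, 1, 0, 0, 1, 0, 1, 2, 0, 0]

π[0] = 0
j=1 s[j]='a': π[1]=1 (border 'a')
j=2 s[j]='a': π[2]=2 (border 'aa')
j=3 s[j]='b': k: 2→1→0; π[3]=0 (border '')
j=4 s[j]='b': π[4]=0 (border '')
j=5 s[j]='a': π[5]=1 (border 'a')
j=6 s[j]='b': k: 1→0; π[6]=0 (border '')
j=7 s[j]='b': π[7]=0 (border '')
j=8 s[j]='a': π[8]=1 (border 'a')
j=9 s[j]='b': k: 1→0; π[9]=0 (border '')
j=10 s[j]='a': π[10]=1 (border 'a')
j=11 s[j]='a': π[11]=2 (border 'aa')
j=12 s[j]='b': k: 2→1→0; π[12]=0 (border '')
j=13 s[j]='b': π[13]=0 (border '')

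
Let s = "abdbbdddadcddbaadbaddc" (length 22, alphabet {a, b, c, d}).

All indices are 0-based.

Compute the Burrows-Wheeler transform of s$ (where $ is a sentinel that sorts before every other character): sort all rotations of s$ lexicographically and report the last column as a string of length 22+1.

rank  rotation                 last
    0  $abdbbdddadcddbaadbaddc  c
    1  aadbaddc$abdbbdddadcddb  b
    2  abdbbdddadcddbaadbaddc$  $
    3  adbaddc$abdbbdddadcddba  a
    4  adcddbaadbaddc$abdbbddd  d
    5  addc$abdbbdddadcddbaadb  b
    6  baadbaddc$abdbbdddadcdd  d
    7  baddc$abdbbdddadcddbaad  d
    8  bbdddadcddbaadbaddc$abd  d
    9  bdbbdddadcddbaadbaddc$a  a
   10  bdddadcddbaadbaddc$abdb  b
   11  c$abdbbdddadcddbaadbadd  d
   12  cddbaadbaddc$abdbbdddad  d
   13  dadcddbaadbaddc$abdbbdd  d
   14  dbaadbaddc$abdbbdddadcd  d
   15  dbaddc$abdbbdddadcddbaa  a
   16  dbbdddadcddbaadbaddc$ab  b
   17  dc$abdbbdddadcddbaadbad  d
   18  dcddbaadbaddc$abdbbddda  a
   19  ddadcddbaadbaddc$abdbbd  d
   20  ddbaadbaddc$abdbbdddadc  c
   21  ddc$abdbbdddadcddbaadba  a
   22  dddadcddbaadbaddc$abdbb  b

cb$adbdddabddddabdadcab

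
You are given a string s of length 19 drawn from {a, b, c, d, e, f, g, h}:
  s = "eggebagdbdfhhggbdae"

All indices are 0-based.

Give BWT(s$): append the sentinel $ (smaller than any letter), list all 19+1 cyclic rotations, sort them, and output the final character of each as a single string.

edbegdbgbag$dgaghehf

rank  rotation              last
    0  $eggebagdbdfhhggbdae  e
    1  ae$eggebagdbdfhhggbd  d
    2  agdbdfhhggbdae$eggeb  b
    3  bagdbdfhhggbdae$egge  e
    4  bdae$eggebagdbdfhhgg  g
    5  bdfhhggbdae$eggebagd  d
    6  dae$eggebagdbdfhhggb  b
    7  dbdfhhggbdae$eggebag  g
    8  dfhhggbdae$eggebagdb  b
    9  e$eggebagdbdfhhggbda  a
   10  ebagdbdfhhggbdae$egg  g
   11  eggebagdbdfhhggbdae$  $
   12  fhhggbdae$eggebagdbd  d
   13  gbdae$eggebagdbdfhhg  g
   14  gdbdfhhggbdae$eggeba  a
   15  gebagdbdfhhggbdae$eg  g
   16  ggbdae$eggebagdbdfhh  h
   17  ggebagdbdfhhggbdae$e  e
   18  hggbdae$eggebagdbdfh  h
   19  hhggbdae$eggebagdbdf  f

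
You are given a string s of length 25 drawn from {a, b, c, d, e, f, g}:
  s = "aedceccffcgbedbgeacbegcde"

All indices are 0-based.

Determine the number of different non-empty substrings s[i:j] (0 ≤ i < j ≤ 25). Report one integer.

rank→(start, suffix):
  0 → (17, 'acbegcde')
  1 → (0, 'aedceccffcgbedbgeacbegcde')
  2 → (11, 'bedbgeacbegcde')
  3 → (19, 'begcde')
  4 → (14, 'bgeacbegcde')
  5 → (18, 'cbegcde')
  6 → (5, 'ccffcgbedbgeacbegcde')
  7 → (22, 'cde')
  8 → (3, 'ceccffcgbedbgeacbegcde')
  9 → (6, 'cffcgbedbgeacbegcde')
  10 → (9, 'cgbedbgeacbegcde')
  11 → (13, 'dbgeacbegcde')
  12 → (2, 'dceccffcgbedbgeacbegcde')
  13 → (23, 'de')
  14 → (24, 'e')
  15 → (16, 'eacbegcde')
  16 → (4, 'eccffcgbedbgeacbegcde')
  17 → (12, 'edbgeacbegcde')
  18 → (1, 'edceccffcgbedbgeacbegcde')
  19 → (20, 'egcde')
  20 → (8, 'fcgbedbgeacbegcde')
  21 → (7, 'ffcgbedbgeacbegcde')
  22 → (10, 'gbedbgeacbegcde')
  23 → (21, 'gcde')
  24 → (15, 'geacbegcde')

SA = [17, 0, 11, 19, 14, 18, 5, 22, 3, 6, 9, 13, 2, 23, 24, 16, 4, 12, 1, 20, 8, 7, 10, 21, 15]
i: (SA[i-1],SA[i]) lcp shared
  1: (17,0) 1 'a'
  2: (0,11) 0 ''
  3: (11,19) 2 'be'
  4: (19,14) 1 'b'
  5: (14,18) 0 ''
  6: (18,5) 1 'c'
  7: (5,22) 1 'c'
  8: (22,3) 1 'c'
  9: (3,6) 1 'c'
  10: (6,9) 1 'c'
  11: (9,13) 0 ''
  12: (13,2) 1 'd'
  13: (2,23) 1 'd'
  14: (23,24) 0 ''
  15: (24,16) 1 'e'
  16: (16,4) 1 'e'
  17: (4,12) 1 'e'
  18: (12,1) 2 'ed'
  19: (1,20) 1 'e'
  20: (20,8) 0 ''
  21: (8,7) 1 'f'
  22: (7,10) 0 ''
  23: (10,21) 1 'g'
  24: (21,15) 1 'g'

n(n+1)/2 = 25·26/2 = 325
Σ LCP = 0 + 1 + 0 + 2 + 1 + 0 + 1 + 1 + 1 + 1 + 1 + 0 + 1 + 1 + 0 + 1 + 1 + 1 + 2 + 1 + 0 + 1 + 0 + 1 + 1 = 20
distinct = 325 − 20 = 305

305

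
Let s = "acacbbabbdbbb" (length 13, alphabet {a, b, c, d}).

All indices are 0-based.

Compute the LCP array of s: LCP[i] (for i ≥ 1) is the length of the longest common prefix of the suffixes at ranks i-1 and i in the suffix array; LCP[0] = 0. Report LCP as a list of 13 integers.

sorted suffixes:
  #0 SA[0]=6  'abbdbbb'
  #1 SA[1]=0  'acacbbabbdbbb'
  #2 SA[2]=2  'acbbabbdbbb'
  #3 SA[3]=12  'b'
  #4 SA[4]=5  'babbdbbb'
  #5 SA[5]=11  'bb'
  #6 SA[6]=4  'bbabbdbbb'
  #7 SA[7]=10  'bbb'
  #8 SA[8]=7  'bbdbbb'
  #9 SA[9]=8  'bdbbb'
  #10 SA[10]=1  'cacbbabbdbbb'
  #11 SA[11]=3  'cbbabbdbbb'
  #12 SA[12]=9  'dbbb'

SA = [6, 0, 2, 12, 5, 11, 4, 10, 7, 8, 1, 3, 9]
[i] adj suffixes → lcp
  [1] 6/0 → 1 ('a')
  [2] 0/2 → 2 ('ac')
  [3] 2/12 → 0 ('')
  [4] 12/5 → 1 ('b')
  [5] 5/11 → 1 ('b')
  [6] 11/4 → 2 ('bb')
  [7] 4/10 → 2 ('bb')
  [8] 10/7 → 2 ('bb')
  [9] 7/8 → 1 ('b')
  [10] 8/1 → 0 ('')
  [11] 1/3 → 1 ('c')
  [12] 3/9 → 0 ('')

[0, 1, 2, 0, 1, 1, 2, 2, 2, 1, 0, 1, 0]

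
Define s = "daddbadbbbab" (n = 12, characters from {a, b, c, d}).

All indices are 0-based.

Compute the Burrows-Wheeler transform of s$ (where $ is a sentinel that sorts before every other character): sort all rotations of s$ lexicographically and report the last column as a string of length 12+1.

rank  rotation       last
    0  $daddbadbbbab  b
    1  ab$daddbadbbb  b
    2  adbbbab$daddb  b
    3  addbadbbbab$d  d
    4  b$daddbadbbba  a
    5  bab$daddbadbb  b
    6  badbbbab$dadd  d
    7  bbab$daddbadb  b
    8  bbbab$daddbad  d
    9  daddbadbbbab$  $
   10  dbadbbbab$dad  d
   11  dbbbab$daddba  a
   12  ddbadbbbab$da  a

bbbdabdbd$daa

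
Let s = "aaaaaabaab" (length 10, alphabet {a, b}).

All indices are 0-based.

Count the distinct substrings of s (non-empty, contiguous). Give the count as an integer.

34

rank | idx | suffix
   0 |   0 | aaaaaabaab
   1 |   1 | aaaaabaab
   2 |   2 | aaaabaab
   3 |   3 | aaabaab
   4 |   7 | aab
   5 |   4 | aabaab
   6 |   8 | ab
   7 |   5 | abaab
   8 |   9 | b
   9 |   6 | baab

SA = [0, 1, 2, 3, 7, 4, 8, 5, 9, 6]
rank  pair      lcp
   1  s[0:],s[1:]  5  'aaaaa'
   2  s[1:],s[2:]  4  'aaaa'
   3  s[2:],s[3:]  3  'aaa'
   4  s[3:],s[7:]  2  'aa'
   5  s[7:],s[4:]  3  'aab'
   6  s[4:],s[8:]  1  'a'
   7  s[8:],s[5:]  2  'ab'
   8  s[5:],s[9:]  0  ''
   9  s[9:],s[6:]  1  'b'

n(n+1)/2 = 10·11/2 = 55
Σ LCP = 0 + 5 + 4 + 3 + 2 + 3 + 1 + 2 + 0 + 1 = 21
distinct = 55 − 21 = 34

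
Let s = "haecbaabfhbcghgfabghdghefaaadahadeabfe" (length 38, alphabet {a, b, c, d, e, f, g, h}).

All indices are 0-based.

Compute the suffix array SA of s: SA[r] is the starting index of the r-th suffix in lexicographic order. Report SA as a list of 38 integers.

[25, 5, 26, 34, 6, 16, 27, 31, 1, 29, 4, 10, 35, 7, 17, 3, 11, 28, 32, 20, 37, 33, 2, 23, 24, 15, 36, 8, 14, 18, 21, 12, 30, 0, 9, 19, 22, 13]

sorted suffixes:
  #0 SA[0]=25  'aaadahadeabfe'
  #1 SA[1]=5  'aabfhbcghgfabghdghefaaadahadeabfe'
  #2 SA[2]=26  'aadahadeabfe'
  #3 SA[3]=34  'abfe'
  #4 SA[4]=6  'abfhbcghgfabghdghefaaadahadeabfe'
  #5 SA[5]=16  'abghdghefaaadahadeabfe'
  #6 SA[6]=27  'adahadeabfe'
  #7 SA[7]=31  'adeabfe'
  #8 SA[8]=1  'aecbaabfhbcghgfabghdghefaaadahadeabfe'
  #9 SA[9]=29  'ahadeabfe'
  #10 SA[10]=4  'baabfhbcghgfabghdghefaaadahadeabfe'
  #11 SA[11]=10  'bcghgfabghdghefaaadahadeabfe'
  #12 SA[12]=35  'bfe'
  #13 SA[13]=7  'bfhbcghgfabghdghefaaadahadeabfe'
  #14 SA[14]=17  'bghdghefaaadahadeabfe'
  #15 SA[15]=3  'cbaabfhbcghgfabghdghefaaadahadeabfe'
  #16 SA[16]=11  'cghgfabghdghefaaadahadeabfe'
  #17 SA[17]=28  'dahadeabfe'
  #18 SA[18]=32  'deabfe'
  #19 SA[19]=20  'dghefaaadahadeabfe'
  #20 SA[20]=37  'e'
  #21 SA[21]=33  'eabfe'
  #22 SA[22]=2  'ecbaabfhbcghgfabghdghefaaadahadeabfe'
  #23 SA[23]=23  'efaaadahadeabfe'
  #24 SA[24]=24  'faaadahadeabfe'
  #25 SA[25]=15  'fabghdghefaaadahadeabfe'
  #26 SA[26]=36  'fe'
  #27 SA[27]=8  'fhbcghgfabghdghefaaadahadeabfe'
  #28 SA[28]=14  'gfabghdghefaaadahadeabfe'
  #29 SA[29]=18  'ghdghefaaadahadeabfe'
  #30 SA[30]=21  'ghefaaadahadeabfe'
  #31 SA[31]=12  'ghgfabghdghefaaadahadeabfe'
  #32 SA[32]=30  'hadeabfe'
  #33 SA[33]=0  'haecbaabfhbcghgfabghdghefaaadahadeabfe'
  #34 SA[34]=9  'hbcghgfabghdghefaaadahadeabfe'
  #35 SA[35]=19  'hdghefaaadahadeabfe'
  #36 SA[36]=22  'hefaaadahadeabfe'
  #37 SA[37]=13  'hgfabghdghefaaadahadeabfe'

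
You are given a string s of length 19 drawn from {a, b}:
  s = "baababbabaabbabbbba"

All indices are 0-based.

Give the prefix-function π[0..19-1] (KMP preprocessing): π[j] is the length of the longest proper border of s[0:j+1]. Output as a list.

π[0] = 0
j=1 s[j]='a': π[1]=0 (border '')
j=2 s[j]='a': π[2]=0 (border '')
j=3 s[j]='b': π[3]=1 (border 'b')
j=4 s[j]='a': π[4]=2 (border 'ba')
j=5 s[j]='b': k: 2→0; π[5]=1 (border 'b')
j=6 s[j]='b': k: 1→0; π[6]=1 (border 'b')
j=7 s[j]='a': π[7]=2 (border 'ba')
j=8 s[j]='b': k: 2→0; π[8]=1 (border 'b')
j=9 s[j]='a': π[9]=2 (border 'ba')
j=10 s[j]='a': π[10]=3 (border 'baa')
j=11 s[j]='b': π[11]=4 (border 'baab')
j=12 s[j]='b': k: 4→1→0; π[12]=1 (border 'b')
j=13 s[j]='a': π[13]=2 (border 'ba')
j=14 s[j]='b': k: 2→0; π[14]=1 (border 'b')
j=15 s[j]='b': k: 1→0; π[15]=1 (border 'b')
j=16 s[j]='b': k: 1→0; π[16]=1 (border 'b')
j=17 s[j]='b': k: 1→0; π[17]=1 (border 'b')
j=18 s[j]='a': π[18]=2 (border 'ba')

[0, 0, 0, 1, 2, 1, 1, 2, 1, 2, 3, 4, 1, 2, 1, 1, 1, 1, 2]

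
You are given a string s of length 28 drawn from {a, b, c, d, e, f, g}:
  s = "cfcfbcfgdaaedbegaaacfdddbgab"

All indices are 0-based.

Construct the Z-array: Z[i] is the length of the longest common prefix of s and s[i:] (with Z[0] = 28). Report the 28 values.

Z[0]=28
i=1: i≥r, start 0; Z[1]=0
i=2: i≥r, start 0; Z[2]=2 scan→box=[2,4)
i=3: min(r-i=1, Z[1]=0)=0; Z[3]=0
i=4: i≥r, start 0; Z[4]=0
i=5: i≥r, start 0; Z[5]=2 scan→box=[5,7)
i=6: min(r-i=1, Z[1]=0)=0; Z[6]=0
i=7: i≥r, start 0; Z[7]=0
i=8: i≥r, start 0; Z[8]=0
i=9: i≥r, start 0; Z[9]=0
i=10: i≥r, start 0; Z[10]=0
i=11: i≥r, start 0; Z[11]=0
i=12: i≥r, start 0; Z[12]=0
i=13: i≥r, start 0; Z[13]=0
i=14: i≥r, start 0; Z[14]=0
i=15: i≥r, start 0; Z[15]=0
i=16: i≥r, start 0; Z[16]=0
i=17: i≥r, start 0; Z[17]=0
i=18: i≥r, start 0; Z[18]=0
i=19: i≥r, start 0; Z[19]=2 scan→box=[19,21)
i=20: min(r-i=1, Z[1]=0)=0; Z[20]=0
i=21: i≥r, start 0; Z[21]=0
i=22: i≥r, start 0; Z[22]=0
i=23: i≥r, start 0; Z[23]=0
i=24: i≥r, start 0; Z[24]=0
i=25: i≥r, start 0; Z[25]=0
i=26: i≥r, start 0; Z[26]=0
i=27: i≥r, start 0; Z[27]=0

[28, 0, 2, 0, 0, 2, 0, 0, 0, 0, 0, 0, 0, 0, 0, 0, 0, 0, 0, 2, 0, 0, 0, 0, 0, 0, 0, 0]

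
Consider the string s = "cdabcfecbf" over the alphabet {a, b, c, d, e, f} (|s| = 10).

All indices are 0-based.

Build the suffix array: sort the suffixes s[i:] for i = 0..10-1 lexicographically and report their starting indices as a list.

[2, 3, 8, 7, 0, 4, 1, 6, 9, 5]

rank→(start, suffix):
  0 → (2, 'abcfecbf')
  1 → (3, 'bcfecbf')
  2 → (8, 'bf')
  3 → (7, 'cbf')
  4 → (0, 'cdabcfecbf')
  5 → (4, 'cfecbf')
  6 → (1, 'dabcfecbf')
  7 → (6, 'ecbf')
  8 → (9, 'f')
  9 → (5, 'fecbf')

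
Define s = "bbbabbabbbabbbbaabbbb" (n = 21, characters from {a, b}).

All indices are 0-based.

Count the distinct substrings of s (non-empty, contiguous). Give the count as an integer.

rank→(start, suffix):
  0 → (15, 'aabbbb')
  1 → (3, 'abbabbbabbbbaabbbb')
  2 → (6, 'abbbabbbbaabbbb')
  3 → (16, 'abbbb')
  4 → (10, 'abbbbaabbbb')
  5 → (20, 'b')
  6 → (14, 'baabbbb')
  7 → (2, 'babbabbbabbbbaabbbb')
  8 → (5, 'babbbabbbbaabbbb')
  9 → (9, 'babbbbaabbbb')
  10 → (19, 'bb')
  11 → (13, 'bbaabbbb')
  12 → (1, 'bbabbabbbabbbbaabbbb')
  13 → (4, 'bbabbbabbbbaabbbb')
  14 → (8, 'bbabbbbaabbbb')
  15 → (18, 'bbb')
  16 → (12, 'bbbaabbbb')
  17 → (0, 'bbbabbabbbabbbbaabbbb')
  18 → (7, 'bbbabbbbaabbbb')
  19 → (17, 'bbbb')
  20 → (11, 'bbbbaabbbb')

SA = [15, 3, 6, 16, 10, 20, 14, 2, 5, 9, 19, 13, 1, 4, 8, 18, 12, 0, 7, 17, 11]
i: (SA[i-1],SA[i]) lcp shared
  1: (15,3) 1 'a'
  2: (3,6) 3 'abb'
  3: (6,16) 4 'abbb'
  4: (16,10) 5 'abbbb'
  5: (10,20) 0 ''
  6: (20,14) 1 'b'
  7: (14,2) 2 'ba'
  8: (2,5) 4 'babb'
  9: (5,9) 5 'babbb'
  10: (9,19) 1 'b'
  11: (19,13) 2 'bb'
  12: (13,1) 3 'bba'
  13: (1,4) 5 'bbabb'
  14: (4,8) 6 'bbabbb'
  15: (8,18) 2 'bb'
  16: (18,12) 3 'bbb'
  17: (12,0) 4 'bbba'
  18: (0,7) 6 'bbbabb'
  19: (7,17) 3 'bbb'
  20: (17,11) 4 'bbbb'

n(n+1)/2 = 21·22/2 = 231
Σ LCP = 0 + 1 + 3 + 4 + 5 + 0 + 1 + 2 + 4 + 5 + 1 + 2 + 3 + 5 + 6 + 2 + 3 + 4 + 6 + 3 + 4 = 64
distinct = 231 − 64 = 167

167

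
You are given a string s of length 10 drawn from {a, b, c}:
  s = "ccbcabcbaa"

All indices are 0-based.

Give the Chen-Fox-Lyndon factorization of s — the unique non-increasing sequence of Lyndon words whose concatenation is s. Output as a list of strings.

emit factor 1: 'c' (i=0, period=1)
emit factor 2: 'c' (i=1, period=1)
emit factor 3: 'bc' (i=2, period=2)
emit factor 4: 'abcb' (i=4, period=4)
emit factor 5: 'a' (i=8, period=1)
emit factor 6: 'a' (i=9, period=1)

["c", "c", "bc", "abcb", "a", "a"]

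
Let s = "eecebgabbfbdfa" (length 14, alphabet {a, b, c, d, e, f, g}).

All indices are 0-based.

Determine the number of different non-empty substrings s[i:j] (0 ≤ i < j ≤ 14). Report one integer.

98

rank→(start, suffix):
  0 → (13, 'a')
  1 → (6, 'abbfbdfa')
  2 → (7, 'bbfbdfa')
  3 → (10, 'bdfa')
  4 → (8, 'bfbdfa')
  5 → (4, 'bgabbfbdfa')
  6 → (2, 'cebgabbfbdfa')
  7 → (11, 'dfa')
  8 → (3, 'ebgabbfbdfa')
  9 → (1, 'ecebgabbfbdfa')
  10 → (0, 'eecebgabbfbdfa')
  11 → (12, 'fa')
  12 → (9, 'fbdfa')
  13 → (5, 'gabbfbdfa')

SA = [13, 6, 7, 10, 8, 4, 2, 11, 3, 1, 0, 12, 9, 5]
i: (SA[i-1],SA[i]) lcp shared
  1: (13,6) 1 'a'
  2: (6,7) 0 ''
  3: (7,10) 1 'b'
  4: (10,8) 1 'b'
  5: (8,4) 1 'b'
  6: (4,2) 0 ''
  7: (2,11) 0 ''
  8: (11,3) 0 ''
  9: (3,1) 1 'e'
  10: (1,0) 1 'e'
  11: (0,12) 0 ''
  12: (12,9) 1 'f'
  13: (9,5) 0 ''

n(n+1)/2 = 14·15/2 = 105
Σ LCP = 0 + 1 + 0 + 1 + 1 + 1 + 0 + 0 + 0 + 1 + 1 + 0 + 1 + 0 = 7
distinct = 105 − 7 = 98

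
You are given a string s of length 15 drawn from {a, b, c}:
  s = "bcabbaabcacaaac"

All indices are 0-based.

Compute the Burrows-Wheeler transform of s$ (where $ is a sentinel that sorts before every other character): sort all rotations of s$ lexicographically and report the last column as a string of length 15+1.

rank  rotation          last
    0  $bcabbaabcacaaac  c
    1  aaac$bcabbaabcac  c
    2  aabcacaaac$bcabb  b
    3  aac$bcabbaabcaca  a
    4  abbaabcacaaac$bc  c
    5  abcacaaac$bcabba  a
    6  ac$bcabbaabcacaa  a
    7  acaaac$bcabbaabc  c
    8  baabcacaaac$bcab  b
    9  bbaabcacaaac$bca  a
   10  bcabbaabcacaaac$  $
   11  bcacaaac$bcabbaa  a
   12  c$bcabbaabcacaaa  a
   13  caaac$bcabbaabca  a
   14  cabbaabcacaaac$b  b
   15  cacaaac$bcabbaab  b

ccbacaacba$aaabb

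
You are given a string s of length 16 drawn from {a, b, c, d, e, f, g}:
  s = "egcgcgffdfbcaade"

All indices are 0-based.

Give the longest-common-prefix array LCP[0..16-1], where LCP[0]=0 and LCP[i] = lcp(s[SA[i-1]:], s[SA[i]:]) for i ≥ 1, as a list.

[0, 1, 0, 0, 1, 2, 0, 1, 0, 1, 0, 1, 1, 0, 3, 1]

sorted suffixes:
  #0 SA[0]=12  'aade'
  #1 SA[1]=13  'ade'
  #2 SA[2]=10  'bcaade'
  #3 SA[3]=11  'caade'
  #4 SA[4]=2  'cgcgffdfbcaade'
  #5 SA[5]=4  'cgffdfbcaade'
  #6 SA[6]=14  'de'
  #7 SA[7]=8  'dfbcaade'
  #8 SA[8]=15  'e'
  #9 SA[9]=0  'egcgcgffdfbcaade'
  #10 SA[10]=9  'fbcaade'
  #11 SA[11]=7  'fdfbcaade'
  #12 SA[12]=6  'ffdfbcaade'
  #13 SA[13]=1  'gcgcgffdfbcaade'
  #14 SA[14]=3  'gcgffdfbcaade'
  #15 SA[15]=5  'gffdfbcaade'

SA = [12, 13, 10, 11, 2, 4, 14, 8, 15, 0, 9, 7, 6, 1, 3, 5]
i: (SA[i-1],SA[i]) lcp shared
  1: (12,13) 1 'a'
  2: (13,10) 0 ''
  3: (10,11) 0 ''
  4: (11,2) 1 'c'
  5: (2,4) 2 'cg'
  6: (4,14) 0 ''
  7: (14,8) 1 'd'
  8: (8,15) 0 ''
  9: (15,0) 1 'e'
  10: (0,9) 0 ''
  11: (9,7) 1 'f'
  12: (7,6) 1 'f'
  13: (6,1) 0 ''
  14: (1,3) 3 'gcg'
  15: (3,5) 1 'g'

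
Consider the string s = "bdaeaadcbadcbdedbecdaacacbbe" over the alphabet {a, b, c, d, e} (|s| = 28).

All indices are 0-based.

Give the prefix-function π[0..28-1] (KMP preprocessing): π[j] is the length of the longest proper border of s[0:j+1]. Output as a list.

π[0] = 0
j=1 s[j]='d': π[1]=0 (border '')
j=2 s[j]='a': π[2]=0 (border '')
j=3 s[j]='e': π[3]=0 (border '')
j=4 s[j]='a': π[4]=0 (border '')
j=5 s[j]='a': π[5]=0 (border '')
j=6 s[j]='d': π[6]=0 (border '')
j=7 s[j]='c': π[7]=0 (border '')
j=8 s[j]='b': π[8]=1 (border 'b')
j=9 s[j]='a': k: 1→0; π[9]=0 (border '')
j=10 s[j]='d': π[10]=0 (border '')
j=11 s[j]='c': π[11]=0 (border '')
j=12 s[j]='b': π[12]=1 (border 'b')
j=13 s[j]='d': π[13]=2 (border 'bd')
j=14 s[j]='e': k: 2→0; π[14]=0 (border '')
j=15 s[j]='d': π[15]=0 (border '')
j=16 s[j]='b': π[16]=1 (border 'b')
j=17 s[j]='e': k: 1→0; π[17]=0 (border '')
j=18 s[j]='c': π[18]=0 (border '')
j=19 s[j]='d': π[19]=0 (border '')
j=20 s[j]='a': π[20]=0 (border '')
j=21 s[j]='a': π[21]=0 (border '')
j=22 s[j]='c': π[22]=0 (border '')
j=23 s[j]='a': π[23]=0 (border '')
j=24 s[j]='c': π[24]=0 (border '')
j=25 s[j]='b': π[25]=1 (border 'b')
j=26 s[j]='b': k: 1→0; π[26]=1 (border 'b')
j=27 s[j]='e': k: 1→0; π[27]=0 (border '')

[0, 0, 0, 0, 0, 0, 0, 0, 1, 0, 0, 0, 1, 2, 0, 0, 1, 0, 0, 0, 0, 0, 0, 0, 0, 1, 1, 0]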